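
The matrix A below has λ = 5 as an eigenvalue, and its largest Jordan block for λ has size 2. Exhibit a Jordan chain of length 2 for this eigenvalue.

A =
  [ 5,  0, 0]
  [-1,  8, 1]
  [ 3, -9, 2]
A Jordan chain for λ = 5 of length 2:
v_1 = (0, -1, 3)ᵀ
v_2 = (1, 0, 0)ᵀ

Let N = A − (5)·I. We want v_2 with N^2 v_2 = 0 but N^1 v_2 ≠ 0; then v_{j-1} := N · v_j for j = 2, …, 2.

Pick v_2 = (1, 0, 0)ᵀ.
Then v_1 = N · v_2 = (0, -1, 3)ᵀ.

Sanity check: (A − (5)·I) v_1 = (0, 0, 0)ᵀ = 0. ✓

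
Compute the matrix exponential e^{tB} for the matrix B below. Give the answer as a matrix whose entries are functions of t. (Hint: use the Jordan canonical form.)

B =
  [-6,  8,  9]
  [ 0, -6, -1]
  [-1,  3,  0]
e^{tB} =
  [-5*t^2*exp(-4*t)/2 - 2*t*exp(-4*t) + exp(-4*t), -5*t^2*exp(-4*t)/2 + 8*t*exp(-4*t), 5*t^2*exp(-4*t) + 9*t*exp(-4*t)]
  [t^2*exp(-4*t)/2, t^2*exp(-4*t)/2 - 2*t*exp(-4*t) + exp(-4*t), -t^2*exp(-4*t) - t*exp(-4*t)]
  [-t^2*exp(-4*t) - t*exp(-4*t), -t^2*exp(-4*t) + 3*t*exp(-4*t), 2*t^2*exp(-4*t) + 4*t*exp(-4*t) + exp(-4*t)]

Strategy: write B = P · J · P⁻¹ where J is a Jordan canonical form, so e^{tB} = P · e^{tJ} · P⁻¹, and e^{tJ} can be computed block-by-block.

B has Jordan form
J =
  [-4,  1,  0]
  [ 0, -4,  1]
  [ 0,  0, -4]
(up to reordering of blocks).

Per-block formulas:
  For a 3×3 Jordan block J_3(-4): exp(t · J_3(-4)) = e^(-4t)·(I + t·N + (t^2/2)·N^2), where N is the 3×3 nilpotent shift.

After assembling e^{tJ} and conjugating by P, we get:

e^{tB} =
  [-5*t^2*exp(-4*t)/2 - 2*t*exp(-4*t) + exp(-4*t), -5*t^2*exp(-4*t)/2 + 8*t*exp(-4*t), 5*t^2*exp(-4*t) + 9*t*exp(-4*t)]
  [t^2*exp(-4*t)/2, t^2*exp(-4*t)/2 - 2*t*exp(-4*t) + exp(-4*t), -t^2*exp(-4*t) - t*exp(-4*t)]
  [-t^2*exp(-4*t) - t*exp(-4*t), -t^2*exp(-4*t) + 3*t*exp(-4*t), 2*t^2*exp(-4*t) + 4*t*exp(-4*t) + exp(-4*t)]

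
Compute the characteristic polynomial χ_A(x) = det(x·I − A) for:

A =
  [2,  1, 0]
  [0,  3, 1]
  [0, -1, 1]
x^3 - 6*x^2 + 12*x - 8

Expanding det(x·I − A) (e.g. by cofactor expansion or by noting that A is similar to its Jordan form J, which has the same characteristic polynomial as A) gives
  χ_A(x) = x^3 - 6*x^2 + 12*x - 8
which factors as (x - 2)^3. The eigenvalues (with algebraic multiplicities) are λ = 2 with multiplicity 3.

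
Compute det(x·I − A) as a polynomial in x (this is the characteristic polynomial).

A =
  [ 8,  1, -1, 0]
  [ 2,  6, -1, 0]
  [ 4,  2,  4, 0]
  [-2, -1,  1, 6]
x^4 - 24*x^3 + 216*x^2 - 864*x + 1296

Expanding det(x·I − A) (e.g. by cofactor expansion or by noting that A is similar to its Jordan form J, which has the same characteristic polynomial as A) gives
  χ_A(x) = x^4 - 24*x^3 + 216*x^2 - 864*x + 1296
which factors as (x - 6)^4. The eigenvalues (with algebraic multiplicities) are λ = 6 with multiplicity 4.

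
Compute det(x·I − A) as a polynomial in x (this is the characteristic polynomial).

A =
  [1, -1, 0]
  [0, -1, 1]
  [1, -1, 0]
x^3

Expanding det(x·I − A) (e.g. by cofactor expansion or by noting that A is similar to its Jordan form J, which has the same characteristic polynomial as A) gives
  χ_A(x) = x^3
which factors as x^3. The eigenvalues (with algebraic multiplicities) are λ = 0 with multiplicity 3.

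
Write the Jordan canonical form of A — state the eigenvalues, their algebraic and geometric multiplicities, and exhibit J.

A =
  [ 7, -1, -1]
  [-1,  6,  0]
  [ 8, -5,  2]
J_3(5)

The characteristic polynomial is
  det(x·I − A) = x^3 - 15*x^2 + 75*x - 125 = (x - 5)^3

Eigenvalues and multiplicities (the geometric multiplicity of λ is n − rank(A − λI), which equals the number of Jordan blocks for λ):
  λ = 5: algebraic multiplicity = 3, geometric multiplicity = 1

Determining the block sizes for each eigenvalue:
  λ = 5: one block (gm = 1), so the single block has size am = 3 → block sizes [3]

Assembling the blocks gives a Jordan form
J =
  [5, 1, 0]
  [0, 5, 1]
  [0, 0, 5]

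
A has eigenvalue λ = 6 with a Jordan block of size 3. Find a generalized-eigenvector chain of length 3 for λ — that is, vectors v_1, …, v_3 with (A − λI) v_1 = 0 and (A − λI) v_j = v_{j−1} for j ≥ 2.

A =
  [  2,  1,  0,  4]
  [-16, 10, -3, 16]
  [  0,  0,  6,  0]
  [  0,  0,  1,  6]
A Jordan chain for λ = 6 of length 3:
v_1 = (1, 4, 0, 0)ᵀ
v_2 = (0, -3, 0, 1)ᵀ
v_3 = (0, 0, 1, 0)ᵀ

Let N = A − (6)·I. We want v_3 with N^3 v_3 = 0 but N^2 v_3 ≠ 0; then v_{j-1} := N · v_j for j = 3, …, 2.

Pick v_3 = (0, 0, 1, 0)ᵀ.
Then v_2 = N · v_3 = (0, -3, 0, 1)ᵀ.
Then v_1 = N · v_2 = (1, 4, 0, 0)ᵀ.

Sanity check: (A − (6)·I) v_1 = (0, 0, 0, 0)ᵀ = 0. ✓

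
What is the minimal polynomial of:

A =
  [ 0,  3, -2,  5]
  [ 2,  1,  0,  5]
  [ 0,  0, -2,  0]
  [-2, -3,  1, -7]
x^3 + 6*x^2 + 12*x + 8

The characteristic polynomial is χ_A(x) = (x + 2)^4, so the eigenvalues are known. The minimal polynomial is
  m_A(x) = Π_λ (x − λ)^{k_λ}
where k_λ is the size of the *largest* Jordan block for λ (equivalently, the smallest k with (A − λI)^k v = 0 for every generalised eigenvector v of λ).

  λ = -2: largest Jordan block has size 3, contributing (x + 2)^3

So m_A(x) = (x + 2)^3 = x^3 + 6*x^2 + 12*x + 8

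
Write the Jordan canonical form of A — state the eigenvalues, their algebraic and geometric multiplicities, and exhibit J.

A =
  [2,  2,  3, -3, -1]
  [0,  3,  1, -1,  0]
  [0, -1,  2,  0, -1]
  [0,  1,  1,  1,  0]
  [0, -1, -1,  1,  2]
J_3(2) ⊕ J_1(2) ⊕ J_1(2)

The characteristic polynomial is
  det(x·I − A) = x^5 - 10*x^4 + 40*x^3 - 80*x^2 + 80*x - 32 = (x - 2)^5

Eigenvalues and multiplicities (the geometric multiplicity of λ is n − rank(A − λI), which equals the number of Jordan blocks for λ):
  λ = 2: algebraic multiplicity = 5, geometric multiplicity = 3

Determining the block sizes for each eigenvalue:
  λ = 2: with am = 5 and gm = 3, the partition is not yet determined (e.g. several partitions of 5 into 3 parts exist). Let N = A − (2)·I. Computing rank(N^1) = 2, rank(N^2) = 1, rank(N^3) = 0; the number of blocks of size ≥ j is rank(N^{j−1}) − rank(N^j), giving [3, 1, 1]. So we have 1 block(s) of size 3, 2 block(s) of size 1 → block sizes [3, 1, 1]

Assembling the blocks gives a Jordan form
J =
  [2, 1, 0, 0, 0]
  [0, 2, 1, 0, 0]
  [0, 0, 2, 0, 0]
  [0, 0, 0, 2, 0]
  [0, 0, 0, 0, 2]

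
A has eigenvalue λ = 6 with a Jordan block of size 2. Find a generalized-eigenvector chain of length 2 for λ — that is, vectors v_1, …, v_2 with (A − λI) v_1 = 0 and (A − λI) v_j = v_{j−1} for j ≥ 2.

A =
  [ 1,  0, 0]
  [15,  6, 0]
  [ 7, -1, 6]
A Jordan chain for λ = 6 of length 2:
v_1 = (0, 0, -1)ᵀ
v_2 = (0, 1, 0)ᵀ

Let N = A − (6)·I. We want v_2 with N^2 v_2 = 0 but N^1 v_2 ≠ 0; then v_{j-1} := N · v_j for j = 2, …, 2.

Pick v_2 = (0, 1, 0)ᵀ.
Then v_1 = N · v_2 = (0, 0, -1)ᵀ.

Sanity check: (A − (6)·I) v_1 = (0, 0, 0)ᵀ = 0. ✓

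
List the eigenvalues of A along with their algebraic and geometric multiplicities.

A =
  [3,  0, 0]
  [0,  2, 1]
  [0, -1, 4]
λ = 3: alg = 3, geom = 2

Step 1 — factor the characteristic polynomial to read off the algebraic multiplicities:
  χ_A(x) = (x - 3)^3

Step 2 — compute geometric multiplicities via the rank-nullity identity g(λ) = n − rank(A − λI):
  rank(A − (3)·I) = 1, so dim ker(A − (3)·I) = n − 1 = 2

Summary:
  λ = 3: algebraic multiplicity = 3, geometric multiplicity = 2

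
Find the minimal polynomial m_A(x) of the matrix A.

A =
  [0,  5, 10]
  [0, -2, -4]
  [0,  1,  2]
x^2

The characteristic polynomial is χ_A(x) = x^3, so the eigenvalues are known. The minimal polynomial is
  m_A(x) = Π_λ (x − λ)^{k_λ}
where k_λ is the size of the *largest* Jordan block for λ (equivalently, the smallest k with (A − λI)^k v = 0 for every generalised eigenvector v of λ).

  λ = 0: largest Jordan block has size 2, contributing (x − 0)^2

So m_A(x) = x^2 = x^2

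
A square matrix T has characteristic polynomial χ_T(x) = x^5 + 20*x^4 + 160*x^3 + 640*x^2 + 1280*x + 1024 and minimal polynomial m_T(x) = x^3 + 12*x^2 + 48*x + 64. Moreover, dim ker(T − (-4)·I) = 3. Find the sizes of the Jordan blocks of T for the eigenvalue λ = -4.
Block sizes for λ = -4: [3, 1, 1]

Step 1 — from the characteristic polynomial, algebraic multiplicity of λ = -4 is 5. From dim ker(T − (-4)·I) = 3, there are exactly 3 Jordan blocks for λ = -4.
Step 2 — from the minimal polynomial, the factor (x + 4)^3 tells us the largest block for λ = -4 has size 3.
Step 3 — with total size 5, 3 blocks, and largest block 3, the block sizes (in nonincreasing order) are [3, 1, 1].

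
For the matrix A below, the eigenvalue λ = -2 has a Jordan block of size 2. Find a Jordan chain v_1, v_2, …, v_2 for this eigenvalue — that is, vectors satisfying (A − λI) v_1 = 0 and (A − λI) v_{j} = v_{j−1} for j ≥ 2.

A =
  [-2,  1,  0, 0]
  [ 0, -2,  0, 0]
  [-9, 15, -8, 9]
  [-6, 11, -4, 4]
A Jordan chain for λ = -2 of length 2:
v_1 = (0, 0, -9, -6)ᵀ
v_2 = (1, 0, 0, 0)ᵀ

Let N = A − (-2)·I. We want v_2 with N^2 v_2 = 0 but N^1 v_2 ≠ 0; then v_{j-1} := N · v_j for j = 2, …, 2.

Pick v_2 = (1, 0, 0, 0)ᵀ.
Then v_1 = N · v_2 = (0, 0, -9, -6)ᵀ.

Sanity check: (A − (-2)·I) v_1 = (0, 0, 0, 0)ᵀ = 0. ✓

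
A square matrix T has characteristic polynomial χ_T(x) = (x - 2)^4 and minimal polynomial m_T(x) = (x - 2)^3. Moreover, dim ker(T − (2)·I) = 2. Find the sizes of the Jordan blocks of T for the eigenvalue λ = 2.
Block sizes for λ = 2: [3, 1]

Step 1 — from the characteristic polynomial, algebraic multiplicity of λ = 2 is 4. From dim ker(T − (2)·I) = 2, there are exactly 2 Jordan blocks for λ = 2.
Step 2 — from the minimal polynomial, the factor (x − 2)^3 tells us the largest block for λ = 2 has size 3.
Step 3 — with total size 4, 2 blocks, and largest block 3, the block sizes (in nonincreasing order) are [3, 1].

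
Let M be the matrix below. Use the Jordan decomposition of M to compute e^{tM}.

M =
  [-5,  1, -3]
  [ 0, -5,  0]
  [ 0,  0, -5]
e^{tM} =
  [exp(-5*t), t*exp(-5*t), -3*t*exp(-5*t)]
  [0, exp(-5*t), 0]
  [0, 0, exp(-5*t)]

Strategy: write M = P · J · P⁻¹ where J is a Jordan canonical form, so e^{tM} = P · e^{tJ} · P⁻¹, and e^{tJ} can be computed block-by-block.

M has Jordan form
J =
  [-5,  1,  0]
  [ 0, -5,  0]
  [ 0,  0, -5]
(up to reordering of blocks).

Per-block formulas:
  For a 1×1 block at λ = -5: exp(t · [-5]) = [e^(-5t)].
  For a 2×2 Jordan block J_2(-5): exp(t · J_2(-5)) = e^(-5t)·(I + t·N), where N is the 2×2 nilpotent shift.

After assembling e^{tJ} and conjugating by P, we get:

e^{tM} =
  [exp(-5*t), t*exp(-5*t), -3*t*exp(-5*t)]
  [0, exp(-5*t), 0]
  [0, 0, exp(-5*t)]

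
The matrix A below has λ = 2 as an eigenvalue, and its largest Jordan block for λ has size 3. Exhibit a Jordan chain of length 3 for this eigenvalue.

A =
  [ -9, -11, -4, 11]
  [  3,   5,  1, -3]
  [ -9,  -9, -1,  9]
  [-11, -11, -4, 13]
A Jordan chain for λ = 2 of length 3:
v_1 = (3, 0, 0, 3)ᵀ
v_2 = (-11, 3, -9, -11)ᵀ
v_3 = (1, 0, 0, 0)ᵀ

Let N = A − (2)·I. We want v_3 with N^3 v_3 = 0 but N^2 v_3 ≠ 0; then v_{j-1} := N · v_j for j = 3, …, 2.

Pick v_3 = (1, 0, 0, 0)ᵀ.
Then v_2 = N · v_3 = (-11, 3, -9, -11)ᵀ.
Then v_1 = N · v_2 = (3, 0, 0, 3)ᵀ.

Sanity check: (A − (2)·I) v_1 = (0, 0, 0, 0)ᵀ = 0. ✓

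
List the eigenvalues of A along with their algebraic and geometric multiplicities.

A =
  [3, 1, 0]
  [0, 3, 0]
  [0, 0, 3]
λ = 3: alg = 3, geom = 2

Step 1 — factor the characteristic polynomial to read off the algebraic multiplicities:
  χ_A(x) = (x - 3)^3

Step 2 — compute geometric multiplicities via the rank-nullity identity g(λ) = n − rank(A − λI):
  rank(A − (3)·I) = 1, so dim ker(A − (3)·I) = n − 1 = 2

Summary:
  λ = 3: algebraic multiplicity = 3, geometric multiplicity = 2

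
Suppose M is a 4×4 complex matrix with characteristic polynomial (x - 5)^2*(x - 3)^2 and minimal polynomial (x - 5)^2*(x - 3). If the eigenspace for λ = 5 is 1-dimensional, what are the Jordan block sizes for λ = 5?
Block sizes for λ = 5: [2]

Step 1 — from the characteristic polynomial, algebraic multiplicity of λ = 5 is 2. From dim ker(M − (5)·I) = 1, there are exactly 1 Jordan blocks for λ = 5.
Step 2 — from the minimal polynomial, the factor (x − 5)^2 tells us the largest block for λ = 5 has size 2.
Step 3 — with total size 2, 1 blocks, and largest block 2, the block sizes (in nonincreasing order) are [2].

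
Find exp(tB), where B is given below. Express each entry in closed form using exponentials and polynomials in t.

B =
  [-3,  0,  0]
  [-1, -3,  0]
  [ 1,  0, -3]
e^{tB} =
  [exp(-3*t), 0, 0]
  [-t*exp(-3*t), exp(-3*t), 0]
  [t*exp(-3*t), 0, exp(-3*t)]

Strategy: write B = P · J · P⁻¹ where J is a Jordan canonical form, so e^{tB} = P · e^{tJ} · P⁻¹, and e^{tJ} can be computed block-by-block.

B has Jordan form
J =
  [-3,  1,  0]
  [ 0, -3,  0]
  [ 0,  0, -3]
(up to reordering of blocks).

Per-block formulas:
  For a 1×1 block at λ = -3: exp(t · [-3]) = [e^(-3t)].
  For a 2×2 Jordan block J_2(-3): exp(t · J_2(-3)) = e^(-3t)·(I + t·N), where N is the 2×2 nilpotent shift.

After assembling e^{tJ} and conjugating by P, we get:

e^{tB} =
  [exp(-3*t), 0, 0]
  [-t*exp(-3*t), exp(-3*t), 0]
  [t*exp(-3*t), 0, exp(-3*t)]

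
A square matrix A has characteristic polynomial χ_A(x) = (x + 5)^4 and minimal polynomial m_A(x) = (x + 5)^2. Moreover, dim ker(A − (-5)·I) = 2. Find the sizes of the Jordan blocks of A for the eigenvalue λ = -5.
Block sizes for λ = -5: [2, 2]

Step 1 — from the characteristic polynomial, algebraic multiplicity of λ = -5 is 4. From dim ker(A − (-5)·I) = 2, there are exactly 2 Jordan blocks for λ = -5.
Step 2 — from the minimal polynomial, the factor (x + 5)^2 tells us the largest block for λ = -5 has size 2.
Step 3 — with total size 4, 2 blocks, and largest block 2, the block sizes (in nonincreasing order) are [2, 2].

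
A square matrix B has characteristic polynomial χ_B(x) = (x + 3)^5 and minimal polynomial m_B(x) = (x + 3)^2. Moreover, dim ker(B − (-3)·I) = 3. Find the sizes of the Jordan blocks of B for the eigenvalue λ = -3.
Block sizes for λ = -3: [2, 2, 1]

Step 1 — from the characteristic polynomial, algebraic multiplicity of λ = -3 is 5. From dim ker(B − (-3)·I) = 3, there are exactly 3 Jordan blocks for λ = -3.
Step 2 — from the minimal polynomial, the factor (x + 3)^2 tells us the largest block for λ = -3 has size 2.
Step 3 — with total size 5, 3 blocks, and largest block 2, the block sizes (in nonincreasing order) are [2, 2, 1].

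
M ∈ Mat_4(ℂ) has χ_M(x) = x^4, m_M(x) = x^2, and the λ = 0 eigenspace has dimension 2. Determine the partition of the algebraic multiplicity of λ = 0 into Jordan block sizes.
Block sizes for λ = 0: [2, 2]

Step 1 — from the characteristic polynomial, algebraic multiplicity of λ = 0 is 4. From dim ker(M − (0)·I) = 2, there are exactly 2 Jordan blocks for λ = 0.
Step 2 — from the minimal polynomial, the factor (x − 0)^2 tells us the largest block for λ = 0 has size 2.
Step 3 — with total size 4, 2 blocks, and largest block 2, the block sizes (in nonincreasing order) are [2, 2].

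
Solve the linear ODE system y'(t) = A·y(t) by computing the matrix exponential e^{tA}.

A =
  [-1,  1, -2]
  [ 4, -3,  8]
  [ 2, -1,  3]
e^{tA} =
  [exp(-t), t*exp(-t), -2*t*exp(-t)]
  [2*exp(t) - 2*exp(-t), -2*t*exp(-t) + exp(-t), 4*t*exp(-t) + 2*exp(t) - 2*exp(-t)]
  [exp(t) - exp(-t), -t*exp(-t), 2*t*exp(-t) + exp(t)]

Strategy: write A = P · J · P⁻¹ where J is a Jordan canonical form, so e^{tA} = P · e^{tJ} · P⁻¹, and e^{tJ} can be computed block-by-block.

A has Jordan form
J =
  [-1,  1, 0]
  [ 0, -1, 0]
  [ 0,  0, 1]
(up to reordering of blocks).

Per-block formulas:
  For a 2×2 Jordan block J_2(-1): exp(t · J_2(-1)) = e^(-1t)·(I + t·N), where N is the 2×2 nilpotent shift.
  For a 1×1 block at λ = 1: exp(t · [1]) = [e^(1t)].

After assembling e^{tJ} and conjugating by P, we get:

e^{tA} =
  [exp(-t), t*exp(-t), -2*t*exp(-t)]
  [2*exp(t) - 2*exp(-t), -2*t*exp(-t) + exp(-t), 4*t*exp(-t) + 2*exp(t) - 2*exp(-t)]
  [exp(t) - exp(-t), -t*exp(-t), 2*t*exp(-t) + exp(t)]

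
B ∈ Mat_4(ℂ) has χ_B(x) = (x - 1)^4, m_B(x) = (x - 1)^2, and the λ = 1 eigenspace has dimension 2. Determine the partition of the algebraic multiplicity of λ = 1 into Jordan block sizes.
Block sizes for λ = 1: [2, 2]

Step 1 — from the characteristic polynomial, algebraic multiplicity of λ = 1 is 4. From dim ker(B − (1)·I) = 2, there are exactly 2 Jordan blocks for λ = 1.
Step 2 — from the minimal polynomial, the factor (x − 1)^2 tells us the largest block for λ = 1 has size 2.
Step 3 — with total size 4, 2 blocks, and largest block 2, the block sizes (in nonincreasing order) are [2, 2].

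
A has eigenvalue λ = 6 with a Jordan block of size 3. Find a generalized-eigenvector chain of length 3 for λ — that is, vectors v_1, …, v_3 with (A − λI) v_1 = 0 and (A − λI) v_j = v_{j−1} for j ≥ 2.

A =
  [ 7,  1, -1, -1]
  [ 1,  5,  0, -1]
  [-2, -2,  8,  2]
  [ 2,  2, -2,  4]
A Jordan chain for λ = 6 of length 3:
v_1 = (2, -2, -4, 4)ᵀ
v_2 = (1, 1, -2, 2)ᵀ
v_3 = (1, 0, 0, 0)ᵀ

Let N = A − (6)·I. We want v_3 with N^3 v_3 = 0 but N^2 v_3 ≠ 0; then v_{j-1} := N · v_j for j = 3, …, 2.

Pick v_3 = (1, 0, 0, 0)ᵀ.
Then v_2 = N · v_3 = (1, 1, -2, 2)ᵀ.
Then v_1 = N · v_2 = (2, -2, -4, 4)ᵀ.

Sanity check: (A − (6)·I) v_1 = (0, 0, 0, 0)ᵀ = 0. ✓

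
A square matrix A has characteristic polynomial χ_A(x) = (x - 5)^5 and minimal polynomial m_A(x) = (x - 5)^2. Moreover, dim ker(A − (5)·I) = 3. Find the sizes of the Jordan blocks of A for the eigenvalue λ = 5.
Block sizes for λ = 5: [2, 2, 1]

Step 1 — from the characteristic polynomial, algebraic multiplicity of λ = 5 is 5. From dim ker(A − (5)·I) = 3, there are exactly 3 Jordan blocks for λ = 5.
Step 2 — from the minimal polynomial, the factor (x − 5)^2 tells us the largest block for λ = 5 has size 2.
Step 3 — with total size 5, 3 blocks, and largest block 2, the block sizes (in nonincreasing order) are [2, 2, 1].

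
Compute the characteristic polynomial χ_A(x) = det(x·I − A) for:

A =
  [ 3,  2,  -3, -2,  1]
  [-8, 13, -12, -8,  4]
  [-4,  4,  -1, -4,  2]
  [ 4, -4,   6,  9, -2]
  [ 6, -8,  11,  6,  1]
x^5 - 25*x^4 + 250*x^3 - 1250*x^2 + 3125*x - 3125

Expanding det(x·I − A) (e.g. by cofactor expansion or by noting that A is similar to its Jordan form J, which has the same characteristic polynomial as A) gives
  χ_A(x) = x^5 - 25*x^4 + 250*x^3 - 1250*x^2 + 3125*x - 3125
which factors as (x - 5)^5. The eigenvalues (with algebraic multiplicities) are λ = 5 with multiplicity 5.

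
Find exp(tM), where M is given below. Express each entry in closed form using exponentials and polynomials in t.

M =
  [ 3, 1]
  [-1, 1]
e^{tM} =
  [t*exp(2*t) + exp(2*t), t*exp(2*t)]
  [-t*exp(2*t), -t*exp(2*t) + exp(2*t)]

Strategy: write M = P · J · P⁻¹ where J is a Jordan canonical form, so e^{tM} = P · e^{tJ} · P⁻¹, and e^{tJ} can be computed block-by-block.

M has Jordan form
J =
  [2, 1]
  [0, 2]
(up to reordering of blocks).

Per-block formulas:
  For a 2×2 Jordan block J_2(2): exp(t · J_2(2)) = e^(2t)·(I + t·N), where N is the 2×2 nilpotent shift.

After assembling e^{tJ} and conjugating by P, we get:

e^{tM} =
  [t*exp(2*t) + exp(2*t), t*exp(2*t)]
  [-t*exp(2*t), -t*exp(2*t) + exp(2*t)]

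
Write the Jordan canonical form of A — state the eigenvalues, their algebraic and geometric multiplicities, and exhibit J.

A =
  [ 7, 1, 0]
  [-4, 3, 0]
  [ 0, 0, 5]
J_2(5) ⊕ J_1(5)

The characteristic polynomial is
  det(x·I − A) = x^3 - 15*x^2 + 75*x - 125 = (x - 5)^3

Eigenvalues and multiplicities (the geometric multiplicity of λ is n − rank(A − λI), which equals the number of Jordan blocks for λ):
  λ = 5: algebraic multiplicity = 3, geometric multiplicity = 2

Determining the block sizes for each eigenvalue:
  λ = 5: 2 blocks summing to 3 forces exactly one block of size 2 and the rest size 1 → block sizes [2, 1]

Assembling the blocks gives a Jordan form
J =
  [5, 1, 0]
  [0, 5, 0]
  [0, 0, 5]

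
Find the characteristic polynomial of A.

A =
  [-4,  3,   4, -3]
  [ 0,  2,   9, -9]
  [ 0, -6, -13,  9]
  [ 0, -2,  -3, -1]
x^4 + 16*x^3 + 96*x^2 + 256*x + 256

Expanding det(x·I − A) (e.g. by cofactor expansion or by noting that A is similar to its Jordan form J, which has the same characteristic polynomial as A) gives
  χ_A(x) = x^4 + 16*x^3 + 96*x^2 + 256*x + 256
which factors as (x + 4)^4. The eigenvalues (with algebraic multiplicities) are λ = -4 with multiplicity 4.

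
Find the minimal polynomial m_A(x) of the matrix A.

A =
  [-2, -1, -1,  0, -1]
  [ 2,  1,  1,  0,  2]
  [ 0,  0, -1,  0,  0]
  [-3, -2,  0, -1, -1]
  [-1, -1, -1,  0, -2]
x^3 + 3*x^2 + 3*x + 1

The characteristic polynomial is χ_A(x) = (x + 1)^5, so the eigenvalues are known. The minimal polynomial is
  m_A(x) = Π_λ (x − λ)^{k_λ}
where k_λ is the size of the *largest* Jordan block for λ (equivalently, the smallest k with (A − λI)^k v = 0 for every generalised eigenvector v of λ).

  λ = -1: largest Jordan block has size 3, contributing (x + 1)^3

So m_A(x) = (x + 1)^3 = x^3 + 3*x^2 + 3*x + 1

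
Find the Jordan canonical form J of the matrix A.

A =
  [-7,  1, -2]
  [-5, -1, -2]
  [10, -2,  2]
J_2(-2) ⊕ J_1(-2)

The characteristic polynomial is
  det(x·I − A) = x^3 + 6*x^2 + 12*x + 8 = (x + 2)^3

Eigenvalues and multiplicities (the geometric multiplicity of λ is n − rank(A − λI), which equals the number of Jordan blocks for λ):
  λ = -2: algebraic multiplicity = 3, geometric multiplicity = 2

Determining the block sizes for each eigenvalue:
  λ = -2: 2 blocks summing to 3 forces exactly one block of size 2 and the rest size 1 → block sizes [2, 1]

Assembling the blocks gives a Jordan form
J =
  [-2,  1,  0]
  [ 0, -2,  0]
  [ 0,  0, -2]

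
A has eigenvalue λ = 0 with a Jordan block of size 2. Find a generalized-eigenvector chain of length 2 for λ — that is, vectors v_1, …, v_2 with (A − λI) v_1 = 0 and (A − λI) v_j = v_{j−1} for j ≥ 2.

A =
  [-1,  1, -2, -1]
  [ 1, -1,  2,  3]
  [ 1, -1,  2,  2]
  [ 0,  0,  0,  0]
A Jordan chain for λ = 0 of length 2:
v_1 = (-1, 1, 1, 0)ᵀ
v_2 = (1, 0, 0, 0)ᵀ

Let N = A − (0)·I. We want v_2 with N^2 v_2 = 0 but N^1 v_2 ≠ 0; then v_{j-1} := N · v_j for j = 2, …, 2.

Pick v_2 = (1, 0, 0, 0)ᵀ.
Then v_1 = N · v_2 = (-1, 1, 1, 0)ᵀ.

Sanity check: (A − (0)·I) v_1 = (0, 0, 0, 0)ᵀ = 0. ✓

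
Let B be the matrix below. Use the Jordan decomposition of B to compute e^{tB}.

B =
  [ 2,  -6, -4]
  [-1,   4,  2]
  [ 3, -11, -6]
e^{tB} =
  [-t^2 + 2*t + 1, 4*t^2 - 6*t, 2*t^2 - 4*t]
  [-t, 4*t + 1, 2*t]
  [-t^2/2 + 3*t, 2*t^2 - 11*t, t^2 - 6*t + 1]

Strategy: write B = P · J · P⁻¹ where J is a Jordan canonical form, so e^{tB} = P · e^{tJ} · P⁻¹, and e^{tJ} can be computed block-by-block.

B has Jordan form
J =
  [0, 1, 0]
  [0, 0, 1]
  [0, 0, 0]
(up to reordering of blocks).

Per-block formulas:
  For a 3×3 Jordan block J_3(0): exp(t · J_3(0)) = e^(0t)·(I + t·N + (t^2/2)·N^2), where N is the 3×3 nilpotent shift.

After assembling e^{tJ} and conjugating by P, we get:

e^{tB} =
  [-t^2 + 2*t + 1, 4*t^2 - 6*t, 2*t^2 - 4*t]
  [-t, 4*t + 1, 2*t]
  [-t^2/2 + 3*t, 2*t^2 - 11*t, t^2 - 6*t + 1]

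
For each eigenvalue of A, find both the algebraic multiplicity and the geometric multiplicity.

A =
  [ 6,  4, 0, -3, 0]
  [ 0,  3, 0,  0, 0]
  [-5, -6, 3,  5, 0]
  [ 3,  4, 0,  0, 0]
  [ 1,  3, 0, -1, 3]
λ = 3: alg = 5, geom = 3

Step 1 — factor the characteristic polynomial to read off the algebraic multiplicities:
  χ_A(x) = (x - 3)^5

Step 2 — compute geometric multiplicities via the rank-nullity identity g(λ) = n − rank(A − λI):
  rank(A − (3)·I) = 2, so dim ker(A − (3)·I) = n − 2 = 3

Summary:
  λ = 3: algebraic multiplicity = 5, geometric multiplicity = 3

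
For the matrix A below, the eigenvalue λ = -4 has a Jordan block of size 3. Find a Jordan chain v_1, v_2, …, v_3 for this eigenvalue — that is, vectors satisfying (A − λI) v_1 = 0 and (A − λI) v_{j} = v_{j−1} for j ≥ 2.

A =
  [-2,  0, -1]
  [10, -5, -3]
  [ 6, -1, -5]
A Jordan chain for λ = -4 of length 3:
v_1 = (-2, -8, -4)ᵀ
v_2 = (2, 10, 6)ᵀ
v_3 = (1, 0, 0)ᵀ

Let N = A − (-4)·I. We want v_3 with N^3 v_3 = 0 but N^2 v_3 ≠ 0; then v_{j-1} := N · v_j for j = 3, …, 2.

Pick v_3 = (1, 0, 0)ᵀ.
Then v_2 = N · v_3 = (2, 10, 6)ᵀ.
Then v_1 = N · v_2 = (-2, -8, -4)ᵀ.

Sanity check: (A − (-4)·I) v_1 = (0, 0, 0)ᵀ = 0. ✓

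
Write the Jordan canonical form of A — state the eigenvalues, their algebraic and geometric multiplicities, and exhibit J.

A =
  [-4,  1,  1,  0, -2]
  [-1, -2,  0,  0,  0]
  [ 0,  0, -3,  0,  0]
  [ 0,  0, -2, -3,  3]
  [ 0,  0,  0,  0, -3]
J_3(-3) ⊕ J_2(-3)

The characteristic polynomial is
  det(x·I − A) = x^5 + 15*x^4 + 90*x^3 + 270*x^2 + 405*x + 243 = (x + 3)^5

Eigenvalues and multiplicities (the geometric multiplicity of λ is n − rank(A − λI), which equals the number of Jordan blocks for λ):
  λ = -3: algebraic multiplicity = 5, geometric multiplicity = 2

Determining the block sizes for each eigenvalue:
  λ = -3: with am = 5 and gm = 2, the partition is not yet determined (e.g. several partitions of 5 into 2 parts exist). Let N = A − (-3)·I. Computing rank(N^1) = 3, rank(N^2) = 1, rank(N^3) = 0; the number of blocks of size ≥ j is rank(N^{j−1}) − rank(N^j), giving [2, 2, 1]. So we have 1 block(s) of size 3, 1 block(s) of size 2 → block sizes [3, 2]

Assembling the blocks gives a Jordan form
J =
  [-3,  1,  0,  0,  0]
  [ 0, -3,  1,  0,  0]
  [ 0,  0, -3,  0,  0]
  [ 0,  0,  0, -3,  1]
  [ 0,  0,  0,  0, -3]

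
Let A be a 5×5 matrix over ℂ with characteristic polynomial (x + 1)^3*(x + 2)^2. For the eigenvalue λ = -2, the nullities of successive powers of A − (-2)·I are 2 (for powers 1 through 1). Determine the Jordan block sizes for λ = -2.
Block sizes for λ = -2: [1, 1]

From the dimensions of kernels of powers, the number of Jordan blocks of size at least j is d_j − d_{j−1} where d_j = dim ker(N^j) (with d_0 = 0). Computing the differences gives [2].
The number of blocks of size exactly k is (#blocks of size ≥ k) − (#blocks of size ≥ k + 1), so the partition is: 2 block(s) of size 1.
In nonincreasing order the block sizes are [1, 1].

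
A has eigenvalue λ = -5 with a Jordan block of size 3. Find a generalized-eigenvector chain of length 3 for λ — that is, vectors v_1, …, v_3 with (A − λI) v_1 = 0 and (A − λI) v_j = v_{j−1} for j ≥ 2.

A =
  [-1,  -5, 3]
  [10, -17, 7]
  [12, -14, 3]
A Jordan chain for λ = -5 of length 3:
v_1 = (2, 4, 4)ᵀ
v_2 = (4, 10, 12)ᵀ
v_3 = (1, 0, 0)ᵀ

Let N = A − (-5)·I. We want v_3 with N^3 v_3 = 0 but N^2 v_3 ≠ 0; then v_{j-1} := N · v_j for j = 3, …, 2.

Pick v_3 = (1, 0, 0)ᵀ.
Then v_2 = N · v_3 = (4, 10, 12)ᵀ.
Then v_1 = N · v_2 = (2, 4, 4)ᵀ.

Sanity check: (A − (-5)·I) v_1 = (0, 0, 0)ᵀ = 0. ✓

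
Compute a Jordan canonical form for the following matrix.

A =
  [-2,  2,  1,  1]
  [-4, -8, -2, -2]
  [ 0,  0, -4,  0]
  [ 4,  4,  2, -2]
J_2(-4) ⊕ J_1(-4) ⊕ J_1(-4)

The characteristic polynomial is
  det(x·I − A) = x^4 + 16*x^3 + 96*x^2 + 256*x + 256 = (x + 4)^4

Eigenvalues and multiplicities (the geometric multiplicity of λ is n − rank(A − λI), which equals the number of Jordan blocks for λ):
  λ = -4: algebraic multiplicity = 4, geometric multiplicity = 3

Determining the block sizes for each eigenvalue:
  λ = -4: 3 blocks summing to 4 forces exactly one block of size 2 and the rest size 1 → block sizes [2, 1, 1]

Assembling the blocks gives a Jordan form
J =
  [-4,  1,  0,  0]
  [ 0, -4,  0,  0]
  [ 0,  0, -4,  0]
  [ 0,  0,  0, -4]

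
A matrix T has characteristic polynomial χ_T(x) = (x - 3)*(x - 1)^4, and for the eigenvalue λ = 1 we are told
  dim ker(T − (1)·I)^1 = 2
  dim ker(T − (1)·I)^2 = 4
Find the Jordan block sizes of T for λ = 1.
Block sizes for λ = 1: [2, 2]

From the dimensions of kernels of powers, the number of Jordan blocks of size at least j is d_j − d_{j−1} where d_j = dim ker(N^j) (with d_0 = 0). Computing the differences gives [2, 2].
The number of blocks of size exactly k is (#blocks of size ≥ k) − (#blocks of size ≥ k + 1), so the partition is: 2 block(s) of size 2.
In nonincreasing order the block sizes are [2, 2].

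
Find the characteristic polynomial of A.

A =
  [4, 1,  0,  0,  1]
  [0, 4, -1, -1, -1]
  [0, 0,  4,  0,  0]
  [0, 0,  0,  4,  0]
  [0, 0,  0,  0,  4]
x^5 - 20*x^4 + 160*x^3 - 640*x^2 + 1280*x - 1024

Expanding det(x·I − A) (e.g. by cofactor expansion or by noting that A is similar to its Jordan form J, which has the same characteristic polynomial as A) gives
  χ_A(x) = x^5 - 20*x^4 + 160*x^3 - 640*x^2 + 1280*x - 1024
which factors as (x - 4)^5. The eigenvalues (with algebraic multiplicities) are λ = 4 with multiplicity 5.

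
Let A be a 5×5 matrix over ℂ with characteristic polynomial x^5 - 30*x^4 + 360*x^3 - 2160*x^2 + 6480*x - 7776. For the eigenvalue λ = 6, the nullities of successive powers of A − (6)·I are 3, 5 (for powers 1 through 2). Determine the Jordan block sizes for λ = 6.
Block sizes for λ = 6: [2, 2, 1]

From the dimensions of kernels of powers, the number of Jordan blocks of size at least j is d_j − d_{j−1} where d_j = dim ker(N^j) (with d_0 = 0). Computing the differences gives [3, 2].
The number of blocks of size exactly k is (#blocks of size ≥ k) − (#blocks of size ≥ k + 1), so the partition is: 1 block(s) of size 1, 2 block(s) of size 2.
In nonincreasing order the block sizes are [2, 2, 1].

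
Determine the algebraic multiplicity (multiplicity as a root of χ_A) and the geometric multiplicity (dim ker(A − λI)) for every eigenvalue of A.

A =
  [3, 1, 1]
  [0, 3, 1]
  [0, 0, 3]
λ = 3: alg = 3, geom = 1

Step 1 — factor the characteristic polynomial to read off the algebraic multiplicities:
  χ_A(x) = (x - 3)^3

Step 2 — compute geometric multiplicities via the rank-nullity identity g(λ) = n − rank(A − λI):
  rank(A − (3)·I) = 2, so dim ker(A − (3)·I) = n − 2 = 1

Summary:
  λ = 3: algebraic multiplicity = 3, geometric multiplicity = 1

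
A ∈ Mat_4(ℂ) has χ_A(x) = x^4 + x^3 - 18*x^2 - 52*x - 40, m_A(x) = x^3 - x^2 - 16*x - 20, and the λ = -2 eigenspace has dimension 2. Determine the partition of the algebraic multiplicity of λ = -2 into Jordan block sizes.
Block sizes for λ = -2: [2, 1]

Step 1 — from the characteristic polynomial, algebraic multiplicity of λ = -2 is 3. From dim ker(A − (-2)·I) = 2, there are exactly 2 Jordan blocks for λ = -2.
Step 2 — from the minimal polynomial, the factor (x + 2)^2 tells us the largest block for λ = -2 has size 2.
Step 3 — with total size 3, 2 blocks, and largest block 2, the block sizes (in nonincreasing order) are [2, 1].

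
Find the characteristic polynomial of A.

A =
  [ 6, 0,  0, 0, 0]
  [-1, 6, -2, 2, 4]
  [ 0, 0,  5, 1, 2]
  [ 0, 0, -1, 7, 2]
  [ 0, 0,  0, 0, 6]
x^5 - 30*x^4 + 360*x^3 - 2160*x^2 + 6480*x - 7776

Expanding det(x·I − A) (e.g. by cofactor expansion or by noting that A is similar to its Jordan form J, which has the same characteristic polynomial as A) gives
  χ_A(x) = x^5 - 30*x^4 + 360*x^3 - 2160*x^2 + 6480*x - 7776
which factors as (x - 6)^5. The eigenvalues (with algebraic multiplicities) are λ = 6 with multiplicity 5.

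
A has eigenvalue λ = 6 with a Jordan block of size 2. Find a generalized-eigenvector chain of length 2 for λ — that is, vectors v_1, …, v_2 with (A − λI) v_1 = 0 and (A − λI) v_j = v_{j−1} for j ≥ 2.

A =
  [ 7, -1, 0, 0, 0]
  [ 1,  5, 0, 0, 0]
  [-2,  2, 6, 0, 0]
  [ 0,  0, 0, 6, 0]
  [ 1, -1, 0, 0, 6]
A Jordan chain for λ = 6 of length 2:
v_1 = (1, 1, -2, 0, 1)ᵀ
v_2 = (1, 0, 0, 0, 0)ᵀ

Let N = A − (6)·I. We want v_2 with N^2 v_2 = 0 but N^1 v_2 ≠ 0; then v_{j-1} := N · v_j for j = 2, …, 2.

Pick v_2 = (1, 0, 0, 0, 0)ᵀ.
Then v_1 = N · v_2 = (1, 1, -2, 0, 1)ᵀ.

Sanity check: (A − (6)·I) v_1 = (0, 0, 0, 0, 0)ᵀ = 0. ✓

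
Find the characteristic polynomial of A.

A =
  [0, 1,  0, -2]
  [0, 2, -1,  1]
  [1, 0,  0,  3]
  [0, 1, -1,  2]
x^4 - 4*x^3 + 6*x^2 - 4*x + 1

Expanding det(x·I − A) (e.g. by cofactor expansion or by noting that A is similar to its Jordan form J, which has the same characteristic polynomial as A) gives
  χ_A(x) = x^4 - 4*x^3 + 6*x^2 - 4*x + 1
which factors as (x - 1)^4. The eigenvalues (with algebraic multiplicities) are λ = 1 with multiplicity 4.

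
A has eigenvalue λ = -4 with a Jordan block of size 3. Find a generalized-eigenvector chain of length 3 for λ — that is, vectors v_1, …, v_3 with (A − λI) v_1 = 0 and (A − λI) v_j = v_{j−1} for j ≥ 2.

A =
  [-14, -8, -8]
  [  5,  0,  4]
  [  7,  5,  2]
A Jordan chain for λ = -4 of length 3:
v_1 = (4, -2, -3)ᵀ
v_2 = (-10, 5, 7)ᵀ
v_3 = (1, 0, 0)ᵀ

Let N = A − (-4)·I. We want v_3 with N^3 v_3 = 0 but N^2 v_3 ≠ 0; then v_{j-1} := N · v_j for j = 3, …, 2.

Pick v_3 = (1, 0, 0)ᵀ.
Then v_2 = N · v_3 = (-10, 5, 7)ᵀ.
Then v_1 = N · v_2 = (4, -2, -3)ᵀ.

Sanity check: (A − (-4)·I) v_1 = (0, 0, 0)ᵀ = 0. ✓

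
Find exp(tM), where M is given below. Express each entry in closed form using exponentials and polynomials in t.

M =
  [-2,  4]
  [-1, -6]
e^{tM} =
  [2*t*exp(-4*t) + exp(-4*t), 4*t*exp(-4*t)]
  [-t*exp(-4*t), -2*t*exp(-4*t) + exp(-4*t)]

Strategy: write M = P · J · P⁻¹ where J is a Jordan canonical form, so e^{tM} = P · e^{tJ} · P⁻¹, and e^{tJ} can be computed block-by-block.

M has Jordan form
J =
  [-4,  1]
  [ 0, -4]
(up to reordering of blocks).

Per-block formulas:
  For a 2×2 Jordan block J_2(-4): exp(t · J_2(-4)) = e^(-4t)·(I + t·N), where N is the 2×2 nilpotent shift.

After assembling e^{tJ} and conjugating by P, we get:

e^{tM} =
  [2*t*exp(-4*t) + exp(-4*t), 4*t*exp(-4*t)]
  [-t*exp(-4*t), -2*t*exp(-4*t) + exp(-4*t)]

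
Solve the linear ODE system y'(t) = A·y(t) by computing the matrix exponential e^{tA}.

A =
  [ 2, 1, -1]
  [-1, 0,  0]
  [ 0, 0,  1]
e^{tA} =
  [t*exp(t) + exp(t), t*exp(t), -t^2*exp(t)/2 - t*exp(t)]
  [-t*exp(t), -t*exp(t) + exp(t), t^2*exp(t)/2]
  [0, 0, exp(t)]

Strategy: write A = P · J · P⁻¹ where J is a Jordan canonical form, so e^{tA} = P · e^{tJ} · P⁻¹, and e^{tJ} can be computed block-by-block.

A has Jordan form
J =
  [1, 1, 0]
  [0, 1, 1]
  [0, 0, 1]
(up to reordering of blocks).

Per-block formulas:
  For a 3×3 Jordan block J_3(1): exp(t · J_3(1)) = e^(1t)·(I + t·N + (t^2/2)·N^2), where N is the 3×3 nilpotent shift.

After assembling e^{tJ} and conjugating by P, we get:

e^{tA} =
  [t*exp(t) + exp(t), t*exp(t), -t^2*exp(t)/2 - t*exp(t)]
  [-t*exp(t), -t*exp(t) + exp(t), t^2*exp(t)/2]
  [0, 0, exp(t)]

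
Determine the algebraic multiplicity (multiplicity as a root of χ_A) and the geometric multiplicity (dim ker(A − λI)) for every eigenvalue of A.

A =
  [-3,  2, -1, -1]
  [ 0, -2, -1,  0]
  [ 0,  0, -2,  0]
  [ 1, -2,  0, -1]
λ = -2: alg = 4, geom = 2

Step 1 — factor the characteristic polynomial to read off the algebraic multiplicities:
  χ_A(x) = (x + 2)^4

Step 2 — compute geometric multiplicities via the rank-nullity identity g(λ) = n − rank(A − λI):
  rank(A − (-2)·I) = 2, so dim ker(A − (-2)·I) = n − 2 = 2

Summary:
  λ = -2: algebraic multiplicity = 4, geometric multiplicity = 2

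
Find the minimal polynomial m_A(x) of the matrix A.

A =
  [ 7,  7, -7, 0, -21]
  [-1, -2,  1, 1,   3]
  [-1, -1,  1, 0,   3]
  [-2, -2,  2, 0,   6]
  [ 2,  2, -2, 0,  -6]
x^3

The characteristic polynomial is χ_A(x) = x^5, so the eigenvalues are known. The minimal polynomial is
  m_A(x) = Π_λ (x − λ)^{k_λ}
where k_λ is the size of the *largest* Jordan block for λ (equivalently, the smallest k with (A − λI)^k v = 0 for every generalised eigenvector v of λ).

  λ = 0: largest Jordan block has size 3, contributing (x − 0)^3

So m_A(x) = x^3 = x^3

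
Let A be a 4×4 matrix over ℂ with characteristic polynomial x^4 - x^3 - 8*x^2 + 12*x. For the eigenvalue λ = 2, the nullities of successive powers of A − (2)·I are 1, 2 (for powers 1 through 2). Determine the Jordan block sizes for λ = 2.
Block sizes for λ = 2: [2]

From the dimensions of kernels of powers, the number of Jordan blocks of size at least j is d_j − d_{j−1} where d_j = dim ker(N^j) (with d_0 = 0). Computing the differences gives [1, 1].
The number of blocks of size exactly k is (#blocks of size ≥ k) − (#blocks of size ≥ k + 1), so the partition is: 1 block(s) of size 2.
In nonincreasing order the block sizes are [2].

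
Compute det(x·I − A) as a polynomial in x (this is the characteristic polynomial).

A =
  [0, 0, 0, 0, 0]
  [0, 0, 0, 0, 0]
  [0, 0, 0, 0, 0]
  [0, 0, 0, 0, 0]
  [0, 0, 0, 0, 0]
x^5

Expanding det(x·I − A) (e.g. by cofactor expansion or by noting that A is similar to its Jordan form J, which has the same characteristic polynomial as A) gives
  χ_A(x) = x^5
which factors as x^5. The eigenvalues (with algebraic multiplicities) are λ = 0 with multiplicity 5.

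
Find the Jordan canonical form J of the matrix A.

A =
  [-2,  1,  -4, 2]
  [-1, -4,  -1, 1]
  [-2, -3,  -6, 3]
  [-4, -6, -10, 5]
J_3(-2) ⊕ J_1(-1)

The characteristic polynomial is
  det(x·I − A) = x^4 + 7*x^3 + 18*x^2 + 20*x + 8 = (x + 1)*(x + 2)^3

Eigenvalues and multiplicities (the geometric multiplicity of λ is n − rank(A − λI), which equals the number of Jordan blocks for λ):
  λ = -2: algebraic multiplicity = 3, geometric multiplicity = 1
  λ = -1: algebraic multiplicity = 1, geometric multiplicity = 1

Determining the block sizes for each eigenvalue:
  λ = -2: one block (gm = 1), so the single block has size am = 3 → block sizes [3]
  λ = -1: one block (gm = 1), so the single block has size am = 1 → block sizes [1]

Assembling the blocks gives a Jordan form
J =
  [-2,  1,  0,  0]
  [ 0, -2,  1,  0]
  [ 0,  0, -2,  0]
  [ 0,  0,  0, -1]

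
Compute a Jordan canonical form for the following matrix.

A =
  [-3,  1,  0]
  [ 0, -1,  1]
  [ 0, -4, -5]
J_3(-3)

The characteristic polynomial is
  det(x·I − A) = x^3 + 9*x^2 + 27*x + 27 = (x + 3)^3

Eigenvalues and multiplicities (the geometric multiplicity of λ is n − rank(A − λI), which equals the number of Jordan blocks for λ):
  λ = -3: algebraic multiplicity = 3, geometric multiplicity = 1

Determining the block sizes for each eigenvalue:
  λ = -3: one block (gm = 1), so the single block has size am = 3 → block sizes [3]

Assembling the blocks gives a Jordan form
J =
  [-3,  1,  0]
  [ 0, -3,  1]
  [ 0,  0, -3]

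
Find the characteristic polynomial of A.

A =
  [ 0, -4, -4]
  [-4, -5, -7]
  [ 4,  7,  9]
x^3 - 4*x^2 + 4*x

Expanding det(x·I − A) (e.g. by cofactor expansion or by noting that A is similar to its Jordan form J, which has the same characteristic polynomial as A) gives
  χ_A(x) = x^3 - 4*x^2 + 4*x
which factors as x*(x - 2)^2. The eigenvalues (with algebraic multiplicities) are λ = 0 with multiplicity 1, λ = 2 with multiplicity 2.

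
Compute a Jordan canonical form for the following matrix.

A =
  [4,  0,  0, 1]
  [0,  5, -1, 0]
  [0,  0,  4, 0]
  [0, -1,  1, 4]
J_2(4) ⊕ J_1(4) ⊕ J_1(5)

The characteristic polynomial is
  det(x·I − A) = x^4 - 17*x^3 + 108*x^2 - 304*x + 320 = (x - 5)*(x - 4)^3

Eigenvalues and multiplicities (the geometric multiplicity of λ is n − rank(A − λI), which equals the number of Jordan blocks for λ):
  λ = 4: algebraic multiplicity = 3, geometric multiplicity = 2
  λ = 5: algebraic multiplicity = 1, geometric multiplicity = 1

Determining the block sizes for each eigenvalue:
  λ = 4: 2 blocks summing to 3 forces exactly one block of size 2 and the rest size 1 → block sizes [2, 1]
  λ = 5: one block (gm = 1), so the single block has size am = 1 → block sizes [1]

Assembling the blocks gives a Jordan form
J =
  [4, 1, 0, 0]
  [0, 4, 0, 0]
  [0, 0, 4, 0]
  [0, 0, 0, 5]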